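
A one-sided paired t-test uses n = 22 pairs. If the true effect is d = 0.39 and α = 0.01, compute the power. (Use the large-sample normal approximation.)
Power ≈ 0.31

Power calculation (paired t-test, normal approximation):
z_β = d · √n - z_α
z_β = 0.39 · √22 - 2.326
z_β = 0.39 · 4.690 - 2.326
z_β = -0.497

Power = Φ(z_β) = Φ(-0.497) ≈ 0.310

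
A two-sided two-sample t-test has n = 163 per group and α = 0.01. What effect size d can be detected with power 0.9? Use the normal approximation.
d ≈ 0.43

Minimum detectable effect (two-sample t-test, normal approximation):
d = (z_{α/2} + z_β) / √(n/2)
d = (2.576 + 1.282) / √(163/2)
d = 3.857 / 9.028
d ≈ 0.43

By Cohen's convention (0.2 small / 0.5 medium / 0.8 large): small effect.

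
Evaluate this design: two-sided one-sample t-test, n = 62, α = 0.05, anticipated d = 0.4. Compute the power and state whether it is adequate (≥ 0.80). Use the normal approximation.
Power ≈ 0.88; the study is adequately powered (power ≥ 0.80)

Power calculation (one-sample t-test, normal approximation):
z_β = d · √n - z_{α/2}
z_β = 0.4 · √62 - 1.960
z_β = 0.4 · 7.874 - 1.960
z_β = 1.190

Power = Φ(z_β) = Φ(1.190) ≈ 0.883

Effect size d = 0.4 is small by Cohen's convention (0.2/0.5/0.8).

Threshold: power ≥ 0.80 is conventionally adequate.
Power ≈ 0.88 → the study is adequately powered (power ≥ 0.80).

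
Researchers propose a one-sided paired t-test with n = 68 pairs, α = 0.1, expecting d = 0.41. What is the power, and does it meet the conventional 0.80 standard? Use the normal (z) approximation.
Power ≈ 0.98; the study is adequately powered (power ≥ 0.80)

Power calculation (paired t-test, normal approximation):
z_β = d · √n - z_α
z_β = 0.41 · √68 - 1.282
z_β = 0.41 · 8.246 - 1.282
z_β = 2.099

Power = Φ(z_β) = Φ(2.099) ≈ 0.982

Effect size d = 0.41 is small by Cohen's convention (0.2/0.5/0.8).

Threshold: power ≥ 0.80 is conventionally adequate.
Power ≈ 0.98 → the study is adequately powered (power ≥ 0.80).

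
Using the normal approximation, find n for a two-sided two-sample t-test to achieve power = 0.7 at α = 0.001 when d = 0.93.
n = 34 per group

Sample size formula (two-sample t-test, normal approximation):
n = 2 · ((z_{α/2} + z_β) / d)²

z_{α/2} = 3.291 (for α = 0.001, two-sided)
z_β = 0.524 (for power = 0.7)
d = 0.93

n = 2 · ((3.291 + 0.524) / 0.93)²
n = 2 · (4.102)²
n ≈ 33.65
Round up to the next whole number: n = 34 per group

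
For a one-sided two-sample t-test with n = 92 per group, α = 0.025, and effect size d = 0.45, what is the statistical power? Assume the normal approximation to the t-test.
Power ≈ 0.86

Power calculation (two-sample t-test, normal approximation):
z_β = d · √(n/2) - z_α
z_β = 0.45 · √(92/2) - 1.960
z_β = 0.45 · 6.782 - 1.960
z_β = 1.092

Power = Φ(z_β) = Φ(1.092) ≈ 0.863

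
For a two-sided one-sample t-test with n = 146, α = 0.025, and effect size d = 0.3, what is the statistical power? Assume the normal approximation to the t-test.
Power ≈ 0.92

Power calculation (one-sample t-test, normal approximation):
z_β = d · √n - z_{α/2}
z_β = 0.3 · √146 - 2.241
z_β = 0.3 · 12.083 - 2.241
z_β = 1.384

Power = Φ(z_β) = Φ(1.384) ≈ 0.917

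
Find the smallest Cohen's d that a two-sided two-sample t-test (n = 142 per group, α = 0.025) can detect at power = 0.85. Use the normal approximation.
d ≈ 0.39

Minimum detectable effect (two-sample t-test, normal approximation):
d = (z_{α/2} + z_β) / √(n/2)
d = (2.241 + 1.036) / √(142/2)
d = 3.278 / 8.426
d ≈ 0.39

By Cohen's convention (0.2 small / 0.5 medium / 0.8 large): small effect.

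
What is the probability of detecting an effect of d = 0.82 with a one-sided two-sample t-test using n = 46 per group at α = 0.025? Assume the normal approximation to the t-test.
Power ≈ 0.98

Power calculation (two-sample t-test, normal approximation):
z_β = d · √(n/2) - z_α
z_β = 0.82 · √(46/2) - 1.960
z_β = 0.82 · 4.796 - 1.960
z_β = 1.973

Power = Φ(z_β) = Φ(1.973) ≈ 0.976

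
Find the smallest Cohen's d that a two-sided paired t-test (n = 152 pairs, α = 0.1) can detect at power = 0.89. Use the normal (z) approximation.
d ≈ 0.23

Minimum detectable effect (paired t-test, normal approximation):
d = (z_{α/2} + z_β) / √n
d = (1.645 + 1.227) / √152
d = 2.871 / 12.329
d ≈ 0.23

By Cohen's convention (0.2 small / 0.5 medium / 0.8 large): small effect.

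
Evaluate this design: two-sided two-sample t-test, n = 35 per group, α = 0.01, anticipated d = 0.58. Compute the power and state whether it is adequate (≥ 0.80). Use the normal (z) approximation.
Power ≈ 0.44; the study is underpowered (power < 0.80)

Power calculation (two-sample t-test, normal approximation):
z_β = d · √(n/2) - z_{α/2}
z_β = 0.58 · √(35/2) - 2.576
z_β = 0.58 · 4.183 - 2.576
z_β = -0.150

Power = Φ(z_β) = Φ(-0.150) ≈ 0.441

Effect size d = 0.58 is medium by Cohen's convention (0.2/0.5/0.8).

Threshold: power ≥ 0.80 is conventionally adequate.
Power ≈ 0.44 → the study is underpowered (power < 0.80).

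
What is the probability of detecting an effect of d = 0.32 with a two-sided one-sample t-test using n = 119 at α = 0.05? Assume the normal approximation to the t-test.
Power ≈ 0.94

Power calculation (one-sample t-test, normal approximation):
z_β = d · √n - z_{α/2}
z_β = 0.32 · √119 - 1.960
z_β = 0.32 · 10.909 - 1.960
z_β = 1.531

Power = Φ(z_β) = Φ(1.531) ≈ 0.937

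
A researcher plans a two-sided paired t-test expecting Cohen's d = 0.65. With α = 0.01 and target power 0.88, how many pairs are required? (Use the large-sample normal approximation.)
n = 34 pairs

Sample size formula (paired t-test, normal approximation):
n = ((z_{α/2} + z_β) / d)²

z_{α/2} = 2.576 (for α = 0.01, two-sided)
z_β = 1.175 (for power = 0.88)
d = 0.65

n = ((2.576 + 1.175) / 0.65)²
n = (5.771)²
n ≈ 33.30
Round up to the next whole number: n = 34 pairs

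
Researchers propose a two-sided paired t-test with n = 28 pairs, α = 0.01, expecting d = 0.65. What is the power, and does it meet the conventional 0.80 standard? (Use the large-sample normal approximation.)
Power ≈ 0.81; the study is adequately powered (power ≥ 0.80)

Power calculation (paired t-test, normal approximation):
z_β = d · √n - z_{α/2}
z_β = 0.65 · √28 - 2.576
z_β = 0.65 · 5.292 - 2.576
z_β = 0.864

Power = Φ(z_β) = Φ(0.864) ≈ 0.806

Effect size d = 0.65 is medium by Cohen's convention (0.2/0.5/0.8).

Threshold: power ≥ 0.80 is conventionally adequate.
Power ≈ 0.81 → the study is adequately powered (power ≥ 0.80).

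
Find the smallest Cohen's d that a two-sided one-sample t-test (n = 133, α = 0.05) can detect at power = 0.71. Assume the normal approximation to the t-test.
d ≈ 0.22

Minimum detectable effect (one-sample t-test, normal approximation):
d = (z_{α/2} + z_β) / √n
d = (1.960 + 0.553) / √133
d = 2.513 / 11.533
d ≈ 0.22

By Cohen's convention (0.2 small / 0.5 medium / 0.8 large): small effect.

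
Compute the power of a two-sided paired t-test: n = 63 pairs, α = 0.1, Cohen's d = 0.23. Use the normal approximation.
Power ≈ 0.57

Power calculation (paired t-test, normal approximation):
z_β = d · √n - z_{α/2}
z_β = 0.23 · √63 - 1.645
z_β = 0.23 · 7.937 - 1.645
z_β = 0.181

Power = Φ(z_β) = Φ(0.181) ≈ 0.572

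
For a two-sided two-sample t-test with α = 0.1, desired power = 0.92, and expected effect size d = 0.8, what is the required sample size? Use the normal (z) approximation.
n = 30 per group

Sample size formula (two-sample t-test, normal approximation):
n = 2 · ((z_{α/2} + z_β) / d)²

z_{α/2} = 1.645 (for α = 0.1, two-sided)
z_β = 1.405 (for power = 0.92)
d = 0.8

n = 2 · ((1.645 + 1.405) / 0.8)²
n = 2 · (3.813)²
n ≈ 29.08
Round up to the next whole number: n = 30 per group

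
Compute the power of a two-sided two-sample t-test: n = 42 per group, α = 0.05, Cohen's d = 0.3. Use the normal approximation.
Power ≈ 0.28

Power calculation (two-sample t-test, normal approximation):
z_β = d · √(n/2) - z_{α/2}
z_β = 0.3 · √(42/2) - 1.960
z_β = 0.3 · 4.583 - 1.960
z_β = -0.585

Power = Φ(z_β) = Φ(-0.585) ≈ 0.279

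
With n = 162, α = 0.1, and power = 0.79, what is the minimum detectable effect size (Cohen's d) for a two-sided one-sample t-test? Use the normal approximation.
d ≈ 0.19

Minimum detectable effect (one-sample t-test, normal approximation):
d = (z_{α/2} + z_β) / √n
d = (1.645 + 0.806) / √162
d = 2.451 / 12.728
d ≈ 0.19

By Cohen's convention (0.2 small / 0.5 medium / 0.8 large): very small effect.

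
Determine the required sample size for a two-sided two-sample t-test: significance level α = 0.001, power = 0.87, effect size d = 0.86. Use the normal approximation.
n = 53 per group

Sample size formula (two-sample t-test, normal approximation):
n = 2 · ((z_{α/2} + z_β) / d)²

z_{α/2} = 3.291 (for α = 0.001, two-sided)
z_β = 1.126 (for power = 0.87)
d = 0.86

n = 2 · ((3.291 + 1.126) / 0.86)²
n = 2 · (5.136)²
n ≈ 52.76
Round up to the next whole number: n = 53 per group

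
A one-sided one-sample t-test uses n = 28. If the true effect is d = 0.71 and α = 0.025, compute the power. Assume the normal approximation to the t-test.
Power ≈ 0.96

Power calculation (one-sample t-test, normal approximation):
z_β = d · √n - z_α
z_β = 0.71 · √28 - 1.960
z_β = 0.71 · 5.292 - 1.960
z_β = 1.797

Power = Φ(z_β) = Φ(1.797) ≈ 0.964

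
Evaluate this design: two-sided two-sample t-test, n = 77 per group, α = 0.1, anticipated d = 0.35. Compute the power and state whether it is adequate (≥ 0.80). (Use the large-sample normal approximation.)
Power ≈ 0.70; the study is underpowered (power < 0.80)

Power calculation (two-sample t-test, normal approximation):
z_β = d · √(n/2) - z_{α/2}
z_β = 0.35 · √(77/2) - 1.645
z_β = 0.35 · 6.205 - 1.645
z_β = 0.527

Power = Φ(z_β) = Φ(0.527) ≈ 0.701

Effect size d = 0.35 is small by Cohen's convention (0.2/0.5/0.8).

Threshold: power ≥ 0.80 is conventionally adequate.
Power ≈ 0.70 → the study is underpowered (power < 0.80).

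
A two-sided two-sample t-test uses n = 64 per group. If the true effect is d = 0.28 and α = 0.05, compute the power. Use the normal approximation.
Power ≈ 0.35

Power calculation (two-sample t-test, normal approximation):
z_β = d · √(n/2) - z_{α/2}
z_β = 0.28 · √(64/2) - 1.960
z_β = 0.28 · 5.657 - 1.960
z_β = -0.376

Power = Φ(z_β) = Φ(-0.376) ≈ 0.353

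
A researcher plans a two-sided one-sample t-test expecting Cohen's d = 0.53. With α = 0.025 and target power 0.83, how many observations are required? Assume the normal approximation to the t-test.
n = 37

Sample size formula (one-sample t-test, normal approximation):
n = ((z_{α/2} + z_β) / d)²

z_{α/2} = 2.241 (for α = 0.025, two-sided)
z_β = 0.954 (for power = 0.83)
d = 0.53

n = ((2.241 + 0.954) / 0.53)²
n = (6.028)²
n ≈ 36.34
Round up to the next whole number: n = 37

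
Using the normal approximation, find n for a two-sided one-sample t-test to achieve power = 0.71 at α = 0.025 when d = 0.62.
n = 21

Sample size formula (one-sample t-test, normal approximation):
n = ((z_{α/2} + z_β) / d)²

z_{α/2} = 2.241 (for α = 0.025, two-sided)
z_β = 0.553 (for power = 0.71)
d = 0.62

n = ((2.241 + 0.553) / 0.62)²
n = (4.506)²
n ≈ 20.30
Round up to the next whole number: n = 21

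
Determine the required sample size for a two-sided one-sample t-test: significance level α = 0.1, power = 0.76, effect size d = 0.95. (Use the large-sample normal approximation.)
n = 7

Sample size formula (one-sample t-test, normal approximation):
n = ((z_{α/2} + z_β) / d)²

z_{α/2} = 1.645 (for α = 0.1, two-sided)
z_β = 0.706 (for power = 0.76)
d = 0.95

n = ((1.645 + 0.706) / 0.95)²
n = (2.475)²
n ≈ 6.13
Round up to the next whole number: n = 7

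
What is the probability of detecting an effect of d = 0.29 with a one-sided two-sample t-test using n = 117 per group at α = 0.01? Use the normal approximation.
Power ≈ 0.46

Power calculation (two-sample t-test, normal approximation):
z_β = d · √(n/2) - z_α
z_β = 0.29 · √(117/2) - 2.326
z_β = 0.29 · 7.649 - 2.326
z_β = -0.108

Power = Φ(z_β) = Φ(-0.108) ≈ 0.457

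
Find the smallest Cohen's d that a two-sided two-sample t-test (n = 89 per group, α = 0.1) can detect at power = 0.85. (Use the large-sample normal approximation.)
d ≈ 0.40

Minimum detectable effect (two-sample t-test, normal approximation):
d = (z_{α/2} + z_β) / √(n/2)
d = (1.645 + 1.036) / √(89/2)
d = 2.681 / 6.671
d ≈ 0.40

By Cohen's convention (0.2 small / 0.5 medium / 0.8 large): small effect.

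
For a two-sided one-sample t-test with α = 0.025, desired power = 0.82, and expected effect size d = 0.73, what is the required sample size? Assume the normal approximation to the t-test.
n = 19

Sample size formula (one-sample t-test, normal approximation):
n = ((z_{α/2} + z_β) / d)²

z_{α/2} = 2.241 (for α = 0.025, two-sided)
z_β = 0.915 (for power = 0.82)
d = 0.73

n = ((2.241 + 0.915) / 0.73)²
n = (4.323)²
n ≈ 18.69
Round up to the next whole number: n = 19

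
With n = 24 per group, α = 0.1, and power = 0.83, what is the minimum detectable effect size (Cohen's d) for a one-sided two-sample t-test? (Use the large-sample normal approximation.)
d ≈ 0.65

Minimum detectable effect (two-sample t-test, normal approximation):
d = (z_α + z_β) / √(n/2)
d = (1.282 + 0.954) / √(24/2)
d = 2.236 / 3.464
d ≈ 0.65

By Cohen's convention (0.2 small / 0.5 medium / 0.8 large): medium effect.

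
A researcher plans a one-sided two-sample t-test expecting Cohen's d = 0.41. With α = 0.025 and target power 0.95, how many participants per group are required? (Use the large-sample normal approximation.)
n = 155 per group

Sample size formula (two-sample t-test, normal approximation):
n = 2 · ((z_α + z_β) / d)²

z_α = 1.960 (for α = 0.025, one-sided)
z_β = 1.645 (for power = 0.95)
d = 0.41

n = 2 · ((1.960 + 1.645) / 0.41)²
n = 2 · (8.793)²
n ≈ 154.63
Round up to the next whole number: n = 155 per group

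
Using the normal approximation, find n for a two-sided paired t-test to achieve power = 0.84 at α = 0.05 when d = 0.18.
n = 270 pairs

Sample size formula (paired t-test, normal approximation):
n = ((z_{α/2} + z_β) / d)²

z_{α/2} = 1.960 (for α = 0.05, two-sided)
z_β = 0.994 (for power = 0.84)
d = 0.18

n = ((1.960 + 0.994) / 0.18)²
n = (16.411)²
n ≈ 269.32
Round up to the next whole number: n = 270 pairs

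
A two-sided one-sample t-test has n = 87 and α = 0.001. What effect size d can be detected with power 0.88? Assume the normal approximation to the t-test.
d ≈ 0.48

Minimum detectable effect (one-sample t-test, normal approximation):
d = (z_{α/2} + z_β) / √n
d = (3.291 + 1.175) / √87
d = 4.466 / 9.327
d ≈ 0.48

By Cohen's convention (0.2 small / 0.5 medium / 0.8 large): small effect.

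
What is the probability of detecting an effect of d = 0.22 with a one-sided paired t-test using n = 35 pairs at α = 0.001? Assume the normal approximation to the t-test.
Power ≈ 0.04

Power calculation (paired t-test, normal approximation):
z_β = d · √n - z_α
z_β = 0.22 · √35 - 3.090
z_β = 0.22 · 5.916 - 3.090
z_β = -1.789

Power = Φ(z_β) = Φ(-1.789) ≈ 0.037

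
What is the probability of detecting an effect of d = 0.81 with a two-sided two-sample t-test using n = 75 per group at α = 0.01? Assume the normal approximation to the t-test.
Power ≈ 0.99

Power calculation (two-sample t-test, normal approximation):
z_β = d · √(n/2) - z_{α/2}
z_β = 0.81 · √(75/2) - 2.576
z_β = 0.81 · 6.124 - 2.576
z_β = 2.384

Power = Φ(z_β) = Φ(2.384) ≈ 0.991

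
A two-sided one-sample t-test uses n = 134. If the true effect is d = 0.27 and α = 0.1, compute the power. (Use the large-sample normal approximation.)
Power ≈ 0.93

Power calculation (one-sample t-test, normal approximation):
z_β = d · √n - z_{α/2}
z_β = 0.27 · √134 - 1.645
z_β = 0.27 · 11.576 - 1.645
z_β = 1.481

Power = Φ(z_β) = Φ(1.481) ≈ 0.931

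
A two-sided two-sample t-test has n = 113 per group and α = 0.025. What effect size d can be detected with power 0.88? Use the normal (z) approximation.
d ≈ 0.45

Minimum detectable effect (two-sample t-test, normal approximation):
d = (z_{α/2} + z_β) / √(n/2)
d = (2.241 + 1.175) / √(113/2)
d = 3.416 / 7.517
d ≈ 0.45

By Cohen's convention (0.2 small / 0.5 medium / 0.8 large): small effect.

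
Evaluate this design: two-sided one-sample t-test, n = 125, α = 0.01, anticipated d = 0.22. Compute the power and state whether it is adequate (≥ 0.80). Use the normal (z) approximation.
Power ≈ 0.45; the study is underpowered (power < 0.80)

Power calculation (one-sample t-test, normal approximation):
z_β = d · √n - z_{α/2}
z_β = 0.22 · √125 - 2.576
z_β = 0.22 · 11.180 - 2.576
z_β = -0.116

Power = Φ(z_β) = Φ(-0.116) ≈ 0.454

Effect size d = 0.22 is small by Cohen's convention (0.2/0.5/0.8).

Threshold: power ≥ 0.80 is conventionally adequate.
Power ≈ 0.45 → the study is underpowered (power < 0.80).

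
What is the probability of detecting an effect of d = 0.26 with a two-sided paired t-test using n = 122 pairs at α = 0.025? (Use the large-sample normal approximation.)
Power ≈ 0.74

Power calculation (paired t-test, normal approximation):
z_β = d · √n - z_{α/2}
z_β = 0.26 · √122 - 2.241
z_β = 0.26 · 11.045 - 2.241
z_β = 0.630

Power = Φ(z_β) = Φ(0.630) ≈ 0.736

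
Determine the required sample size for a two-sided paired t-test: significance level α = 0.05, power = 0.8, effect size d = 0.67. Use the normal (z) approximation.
n = 18 pairs

Sample size formula (paired t-test, normal approximation):
n = ((z_{α/2} + z_β) / d)²

z_{α/2} = 1.960 (for α = 0.05, two-sided)
z_β = 0.842 (for power = 0.8)
d = 0.67

n = ((1.960 + 0.842) / 0.67)²
n = (4.182)²
n ≈ 17.49
Round up to the next whole number: n = 18 pairs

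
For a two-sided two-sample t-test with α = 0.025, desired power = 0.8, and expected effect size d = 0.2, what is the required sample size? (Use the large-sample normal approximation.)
n = 476 per group

Sample size formula (two-sample t-test, normal approximation):
n = 2 · ((z_{α/2} + z_β) / d)²

z_{α/2} = 2.241 (for α = 0.025, two-sided)
z_β = 0.842 (for power = 0.8)
d = 0.2

n = 2 · ((2.241 + 0.842) / 0.2)²
n = 2 · (15.415)²
n ≈ 475.24
Round up to the next whole number: n = 476 per group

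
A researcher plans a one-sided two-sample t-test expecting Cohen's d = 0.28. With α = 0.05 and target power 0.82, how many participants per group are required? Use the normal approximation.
n = 168 per group

Sample size formula (two-sample t-test, normal approximation):
n = 2 · ((z_α + z_β) / d)²

z_α = 1.645 (for α = 0.05, one-sided)
z_β = 0.915 (for power = 0.82)
d = 0.28

n = 2 · ((1.645 + 0.915) / 0.28)²
n = 2 · (9.143)²
n ≈ 167.19
Round up to the next whole number: n = 168 per group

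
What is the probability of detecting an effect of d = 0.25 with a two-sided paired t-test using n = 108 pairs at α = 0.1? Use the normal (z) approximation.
Power ≈ 0.83

Power calculation (paired t-test, normal approximation):
z_β = d · √n - z_{α/2}
z_β = 0.25 · √108 - 1.645
z_β = 0.25 · 10.392 - 1.645
z_β = 0.953

Power = Φ(z_β) = Φ(0.953) ≈ 0.830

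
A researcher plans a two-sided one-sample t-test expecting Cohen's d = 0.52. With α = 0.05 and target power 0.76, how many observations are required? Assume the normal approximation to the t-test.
n = 27

Sample size formula (one-sample t-test, normal approximation):
n = ((z_{α/2} + z_β) / d)²

z_{α/2} = 1.960 (for α = 0.05, two-sided)
z_β = 0.706 (for power = 0.76)
d = 0.52

n = ((1.960 + 0.706) / 0.52)²
n = (5.127)²
n ≈ 26.29
Round up to the next whole number: n = 27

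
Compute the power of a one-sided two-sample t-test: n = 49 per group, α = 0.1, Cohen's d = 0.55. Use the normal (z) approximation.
Power ≈ 0.93

Power calculation (two-sample t-test, normal approximation):
z_β = d · √(n/2) - z_α
z_β = 0.55 · √(49/2) - 1.282
z_β = 0.55 · 4.950 - 1.282
z_β = 1.441

Power = Φ(z_β) = Φ(1.441) ≈ 0.925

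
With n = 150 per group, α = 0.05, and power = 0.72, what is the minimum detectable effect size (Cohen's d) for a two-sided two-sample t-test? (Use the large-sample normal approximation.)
d ≈ 0.29

Minimum detectable effect (two-sample t-test, normal approximation):
d = (z_{α/2} + z_β) / √(n/2)
d = (1.960 + 0.583) / √(150/2)
d = 2.543 / 8.660
d ≈ 0.29

By Cohen's convention (0.2 small / 0.5 medium / 0.8 large): small effect.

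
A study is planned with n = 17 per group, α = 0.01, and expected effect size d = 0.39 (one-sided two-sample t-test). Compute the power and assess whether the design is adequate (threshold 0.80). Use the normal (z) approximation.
Power ≈ 0.12; the study is underpowered (power < 0.80)

Power calculation (two-sample t-test, normal approximation):
z_β = d · √(n/2) - z_α
z_β = 0.39 · √(17/2) - 2.326
z_β = 0.39 · 2.915 - 2.326
z_β = -1.189

Power = Φ(z_β) = Φ(-1.189) ≈ 0.117

Effect size d = 0.39 is small by Cohen's convention (0.2/0.5/0.8).

Threshold: power ≥ 0.80 is conventionally adequate.
Power ≈ 0.12 → the study is underpowered (power < 0.80).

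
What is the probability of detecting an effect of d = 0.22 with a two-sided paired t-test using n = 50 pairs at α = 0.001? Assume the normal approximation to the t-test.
Power ≈ 0.04

Power calculation (paired t-test, normal approximation):
z_β = d · √n - z_{α/2}
z_β = 0.22 · √50 - 3.291
z_β = 0.22 · 7.071 - 3.291
z_β = -1.735

Power = Φ(z_β) = Φ(-1.735) ≈ 0.041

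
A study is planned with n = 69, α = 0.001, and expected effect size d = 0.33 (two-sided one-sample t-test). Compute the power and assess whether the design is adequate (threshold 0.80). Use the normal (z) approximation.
Power ≈ 0.29; the study is underpowered (power < 0.80)

Power calculation (one-sample t-test, normal approximation):
z_β = d · √n - z_{α/2}
z_β = 0.33 · √69 - 3.291
z_β = 0.33 · 8.307 - 3.291
z_β = -0.549

Power = Φ(z_β) = Φ(-0.549) ≈ 0.291

Effect size d = 0.33 is small by Cohen's convention (0.2/0.5/0.8).

Threshold: power ≥ 0.80 is conventionally adequate.
Power ≈ 0.29 → the study is underpowered (power < 0.80).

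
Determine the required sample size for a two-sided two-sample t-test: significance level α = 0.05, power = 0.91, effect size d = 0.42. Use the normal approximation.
n = 124 per group

Sample size formula (two-sample t-test, normal approximation):
n = 2 · ((z_{α/2} + z_β) / d)²

z_{α/2} = 1.960 (for α = 0.05, two-sided)
z_β = 1.341 (for power = 0.91)
d = 0.42

n = 2 · ((1.960 + 1.341) / 0.42)²
n = 2 · (7.860)²
n ≈ 123.56
Round up to the next whole number: n = 124 per group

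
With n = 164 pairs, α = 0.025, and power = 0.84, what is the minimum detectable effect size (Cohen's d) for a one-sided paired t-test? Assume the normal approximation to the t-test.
d ≈ 0.23

Minimum detectable effect (paired t-test, normal approximation):
d = (z_α + z_β) / √n
d = (1.960 + 0.994) / √164
d = 2.954 / 12.806
d ≈ 0.23

By Cohen's convention (0.2 small / 0.5 medium / 0.8 large): small effect.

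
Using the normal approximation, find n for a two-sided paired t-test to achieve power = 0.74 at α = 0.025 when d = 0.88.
n = 11 pairs

Sample size formula (paired t-test, normal approximation):
n = ((z_{α/2} + z_β) / d)²

z_{α/2} = 2.241 (for α = 0.025, two-sided)
z_β = 0.643 (for power = 0.74)
d = 0.88

n = ((2.241 + 0.643) / 0.88)²
n = (3.277)²
n ≈ 10.74
Round up to the next whole number: n = 11 pairs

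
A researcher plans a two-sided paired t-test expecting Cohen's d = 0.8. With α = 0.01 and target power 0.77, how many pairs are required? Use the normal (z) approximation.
n = 18 pairs

Sample size formula (paired t-test, normal approximation):
n = ((z_{α/2} + z_β) / d)²

z_{α/2} = 2.576 (for α = 0.01, two-sided)
z_β = 0.739 (for power = 0.77)
d = 0.8

n = ((2.576 + 0.739) / 0.8)²
n = (4.144)²
n ≈ 17.17
Round up to the next whole number: n = 18 pairs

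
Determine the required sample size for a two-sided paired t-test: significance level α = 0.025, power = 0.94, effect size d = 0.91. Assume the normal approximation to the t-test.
n = 18 pairs

Sample size formula (paired t-test, normal approximation):
n = ((z_{α/2} + z_β) / d)²

z_{α/2} = 2.241 (for α = 0.025, two-sided)
z_β = 1.555 (for power = 0.94)
d = 0.91

n = ((2.241 + 1.555) / 0.91)²
n = (4.171)²
n ≈ 17.40
Round up to the next whole number: n = 18 pairs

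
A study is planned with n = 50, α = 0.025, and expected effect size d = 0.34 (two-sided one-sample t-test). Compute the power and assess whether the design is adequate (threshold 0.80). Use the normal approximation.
Power ≈ 0.56; the study is underpowered (power < 0.80)

Power calculation (one-sample t-test, normal approximation):
z_β = d · √n - z_{α/2}
z_β = 0.34 · √50 - 2.241
z_β = 0.34 · 7.071 - 2.241
z_β = 0.163

Power = Φ(z_β) = Φ(0.163) ≈ 0.565

Effect size d = 0.34 is small by Cohen's convention (0.2/0.5/0.8).

Threshold: power ≥ 0.80 is conventionally adequate.
Power ≈ 0.56 → the study is underpowered (power < 0.80).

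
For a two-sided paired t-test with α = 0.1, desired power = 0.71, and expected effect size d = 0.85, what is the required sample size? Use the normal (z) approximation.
n = 7 pairs

Sample size formula (paired t-test, normal approximation):
n = ((z_{α/2} + z_β) / d)²

z_{α/2} = 1.645 (for α = 0.1, two-sided)
z_β = 0.553 (for power = 0.71)
d = 0.85

n = ((1.645 + 0.553) / 0.85)²
n = (2.586)²
n ≈ 6.69
Round up to the next whole number: n = 7 pairs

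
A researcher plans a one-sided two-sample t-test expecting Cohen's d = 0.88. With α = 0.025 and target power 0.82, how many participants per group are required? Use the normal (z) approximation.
n = 22 per group

Sample size formula (two-sample t-test, normal approximation):
n = 2 · ((z_α + z_β) / d)²

z_α = 1.960 (for α = 0.025, one-sided)
z_β = 0.915 (for power = 0.82)
d = 0.88

n = 2 · ((1.960 + 0.915) / 0.88)²
n = 2 · (3.267)²
n ≈ 21.35
Round up to the next whole number: n = 22 per group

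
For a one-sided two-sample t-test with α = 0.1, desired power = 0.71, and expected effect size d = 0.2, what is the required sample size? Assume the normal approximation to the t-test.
n = 169 per group

Sample size formula (two-sample t-test, normal approximation):
n = 2 · ((z_α + z_β) / d)²

z_α = 1.282 (for α = 0.1, one-sided)
z_β = 0.553 (for power = 0.71)
d = 0.2

n = 2 · ((1.282 + 0.553) / 0.2)²
n = 2 · (9.175)²
n ≈ 168.36
Round up to the next whole number: n = 169 per group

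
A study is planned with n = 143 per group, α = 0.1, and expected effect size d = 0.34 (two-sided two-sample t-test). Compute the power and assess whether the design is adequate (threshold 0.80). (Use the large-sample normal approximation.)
Power ≈ 0.89; the study is adequately powered (power ≥ 0.80)

Power calculation (two-sample t-test, normal approximation):
z_β = d · √(n/2) - z_{α/2}
z_β = 0.34 · √(143/2) - 1.645
z_β = 0.34 · 8.456 - 1.645
z_β = 1.230

Power = Φ(z_β) = Φ(1.230) ≈ 0.891

Effect size d = 0.34 is small by Cohen's convention (0.2/0.5/0.8).

Threshold: power ≥ 0.80 is conventionally adequate.
Power ≈ 0.89 → the study is adequately powered (power ≥ 0.80).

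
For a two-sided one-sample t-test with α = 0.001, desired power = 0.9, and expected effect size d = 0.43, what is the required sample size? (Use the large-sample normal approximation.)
n = 114

Sample size formula (one-sample t-test, normal approximation):
n = ((z_{α/2} + z_β) / d)²

z_{α/2} = 3.291 (for α = 0.001, two-sided)
z_β = 1.282 (for power = 0.9)
d = 0.43

n = ((3.291 + 1.282) / 0.43)²
n = (10.635)²
n ≈ 113.10
Round up to the next whole number: n = 114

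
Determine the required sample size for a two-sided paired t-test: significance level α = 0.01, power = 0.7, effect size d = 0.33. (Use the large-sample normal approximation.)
n = 89 pairs

Sample size formula (paired t-test, normal approximation):
n = ((z_{α/2} + z_β) / d)²

z_{α/2} = 2.576 (for α = 0.01, two-sided)
z_β = 0.524 (for power = 0.7)
d = 0.33

n = ((2.576 + 0.524) / 0.33)²
n = (9.394)²
n ≈ 88.25
Round up to the next whole number: n = 89 pairs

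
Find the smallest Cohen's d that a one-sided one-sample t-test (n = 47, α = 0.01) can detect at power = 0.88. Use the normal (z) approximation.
d ≈ 0.51

Minimum detectable effect (one-sample t-test, normal approximation):
d = (z_α + z_β) / √n
d = (2.326 + 1.175) / √47
d = 3.501 / 6.856
d ≈ 0.51

By Cohen's convention (0.2 small / 0.5 medium / 0.8 large): medium effect.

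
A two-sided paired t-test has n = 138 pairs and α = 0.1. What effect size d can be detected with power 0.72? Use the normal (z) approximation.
d ≈ 0.19

Minimum detectable effect (paired t-test, normal approximation):
d = (z_{α/2} + z_β) / √n
d = (1.645 + 0.583) / √138
d = 2.228 / 11.747
d ≈ 0.19

By Cohen's convention (0.2 small / 0.5 medium / 0.8 large): very small effect.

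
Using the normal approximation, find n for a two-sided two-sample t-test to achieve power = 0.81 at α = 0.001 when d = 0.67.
n = 78 per group

Sample size formula (two-sample t-test, normal approximation):
n = 2 · ((z_{α/2} + z_β) / d)²

z_{α/2} = 3.291 (for α = 0.001, two-sided)
z_β = 0.878 (for power = 0.81)
d = 0.67

n = 2 · ((3.291 + 0.878) / 0.67)²
n = 2 · (6.222)²
n ≈ 77.43
Round up to the next whole number: n = 78 per group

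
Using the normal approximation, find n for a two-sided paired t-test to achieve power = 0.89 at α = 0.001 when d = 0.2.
n = 511 pairs

Sample size formula (paired t-test, normal approximation):
n = ((z_{α/2} + z_β) / d)²

z_{α/2} = 3.291 (for α = 0.001, two-sided)
z_β = 1.227 (for power = 0.89)
d = 0.2

n = ((3.291 + 1.227) / 0.2)²
n = (22.590)²
n ≈ 510.31
Round up to the next whole number: n = 511 pairs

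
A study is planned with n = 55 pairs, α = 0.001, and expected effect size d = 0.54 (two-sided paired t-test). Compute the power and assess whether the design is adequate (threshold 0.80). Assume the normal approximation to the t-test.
Power ≈ 0.76; the study is underpowered (power < 0.80)

Power calculation (paired t-test, normal approximation):
z_β = d · √n - z_{α/2}
z_β = 0.54 · √55 - 3.291
z_β = 0.54 · 7.416 - 3.291
z_β = 0.714

Power = Φ(z_β) = Φ(0.714) ≈ 0.762

Effect size d = 0.54 is medium by Cohen's convention (0.2/0.5/0.8).

Threshold: power ≥ 0.80 is conventionally adequate.
Power ≈ 0.76 → the study is underpowered (power < 0.80).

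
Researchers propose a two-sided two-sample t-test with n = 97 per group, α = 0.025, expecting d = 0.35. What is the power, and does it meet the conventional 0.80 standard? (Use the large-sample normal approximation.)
Power ≈ 0.58; the study is underpowered (power < 0.80)

Power calculation (two-sample t-test, normal approximation):
z_β = d · √(n/2) - z_{α/2}
z_β = 0.35 · √(97/2) - 2.241
z_β = 0.35 · 6.964 - 2.241
z_β = 0.196

Power = Φ(z_β) = Φ(0.196) ≈ 0.578

Effect size d = 0.35 is small by Cohen's convention (0.2/0.5/0.8).

Threshold: power ≥ 0.80 is conventionally adequate.
Power ≈ 0.58 → the study is underpowered (power < 0.80).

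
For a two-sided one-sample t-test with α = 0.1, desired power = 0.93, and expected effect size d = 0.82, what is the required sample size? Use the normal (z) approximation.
n = 15

Sample size formula (one-sample t-test, normal approximation):
n = ((z_{α/2} + z_β) / d)²

z_{α/2} = 1.645 (for α = 0.1, two-sided)
z_β = 1.476 (for power = 0.93)
d = 0.82

n = ((1.645 + 1.476) / 0.82)²
n = (3.806)²
n ≈ 14.49
Round up to the next whole number: n = 15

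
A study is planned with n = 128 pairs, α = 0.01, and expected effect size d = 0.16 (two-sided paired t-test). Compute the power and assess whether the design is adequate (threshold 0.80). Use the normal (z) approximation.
Power ≈ 0.22; the study is underpowered (power < 0.80)

Power calculation (paired t-test, normal approximation):
z_β = d · √n - z_{α/2}
z_β = 0.16 · √128 - 2.576
z_β = 0.16 · 11.314 - 2.576
z_β = -0.766

Power = Φ(z_β) = Φ(-0.766) ≈ 0.222

Effect size d = 0.16 is very small by Cohen's convention (0.2/0.5/0.8).

Threshold: power ≥ 0.80 is conventionally adequate.
Power ≈ 0.22 → the study is underpowered (power < 0.80).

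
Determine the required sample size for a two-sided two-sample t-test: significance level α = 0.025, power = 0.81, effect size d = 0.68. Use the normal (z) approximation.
n = 43 per group

Sample size formula (two-sample t-test, normal approximation):
n = 2 · ((z_{α/2} + z_β) / d)²

z_{α/2} = 2.241 (for α = 0.025, two-sided)
z_β = 0.878 (for power = 0.81)
d = 0.68

n = 2 · ((2.241 + 0.878) / 0.68)²
n = 2 · (4.587)²
n ≈ 42.08
Round up to the next whole number: n = 43 per group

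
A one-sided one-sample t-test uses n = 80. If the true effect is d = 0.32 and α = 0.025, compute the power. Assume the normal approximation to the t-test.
Power ≈ 0.82

Power calculation (one-sample t-test, normal approximation):
z_β = d · √n - z_α
z_β = 0.32 · √80 - 1.960
z_β = 0.32 · 8.944 - 1.960
z_β = 0.902

Power = Φ(z_β) = Φ(0.902) ≈ 0.817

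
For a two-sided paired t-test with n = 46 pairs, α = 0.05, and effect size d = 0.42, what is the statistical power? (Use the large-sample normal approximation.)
Power ≈ 0.81

Power calculation (paired t-test, normal approximation):
z_β = d · √n - z_{α/2}
z_β = 0.42 · √46 - 1.960
z_β = 0.42 · 6.782 - 1.960
z_β = 0.889

Power = Φ(z_β) = Φ(0.889) ≈ 0.813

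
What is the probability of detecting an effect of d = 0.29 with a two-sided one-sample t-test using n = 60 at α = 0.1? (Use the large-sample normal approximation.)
Power ≈ 0.73

Power calculation (one-sample t-test, normal approximation):
z_β = d · √n - z_{α/2}
z_β = 0.29 · √60 - 1.645
z_β = 0.29 · 7.746 - 1.645
z_β = 0.601

Power = Φ(z_β) = Φ(0.601) ≈ 0.726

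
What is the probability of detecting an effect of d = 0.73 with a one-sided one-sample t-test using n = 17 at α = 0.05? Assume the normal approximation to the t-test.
Power ≈ 0.91

Power calculation (one-sample t-test, normal approximation):
z_β = d · √n - z_α
z_β = 0.73 · √17 - 1.645
z_β = 0.73 · 4.123 - 1.645
z_β = 1.365

Power = Φ(z_β) = Φ(1.365) ≈ 0.914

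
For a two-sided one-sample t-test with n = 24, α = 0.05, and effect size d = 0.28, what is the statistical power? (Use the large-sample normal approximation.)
Power ≈ 0.28

Power calculation (one-sample t-test, normal approximation):
z_β = d · √n - z_{α/2}
z_β = 0.28 · √24 - 1.960
z_β = 0.28 · 4.899 - 1.960
z_β = -0.588

Power = Φ(z_β) = Φ(-0.588) ≈ 0.278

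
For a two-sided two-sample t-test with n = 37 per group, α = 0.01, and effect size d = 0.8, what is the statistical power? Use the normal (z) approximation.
Power ≈ 0.81

Power calculation (two-sample t-test, normal approximation):
z_β = d · √(n/2) - z_{α/2}
z_β = 0.8 · √(37/2) - 2.576
z_β = 0.8 · 4.301 - 2.576
z_β = 0.865

Power = Φ(z_β) = Φ(0.865) ≈ 0.807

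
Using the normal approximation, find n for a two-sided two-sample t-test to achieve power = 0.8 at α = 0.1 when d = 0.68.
n = 27 per group

Sample size formula (two-sample t-test, normal approximation):
n = 2 · ((z_{α/2} + z_β) / d)²

z_{α/2} = 1.645 (for α = 0.1, two-sided)
z_β = 0.842 (for power = 0.8)
d = 0.68

n = 2 · ((1.645 + 0.842) / 0.68)²
n = 2 · (3.657)²
n ≈ 26.75
Round up to the next whole number: n = 27 per group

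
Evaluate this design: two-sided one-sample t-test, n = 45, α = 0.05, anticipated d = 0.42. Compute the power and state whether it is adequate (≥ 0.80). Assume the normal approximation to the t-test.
Power ≈ 0.80; the study is adequately powered (power ≥ 0.80)

Power calculation (one-sample t-test, normal approximation):
z_β = d · √n - z_{α/2}
z_β = 0.42 · √45 - 1.960
z_β = 0.42 · 6.708 - 1.960
z_β = 0.857

Power = Φ(z_β) = Φ(0.857) ≈ 0.804

Effect size d = 0.42 is small by Cohen's convention (0.2/0.5/0.8).

Threshold: power ≥ 0.80 is conventionally adequate.
Power ≈ 0.80 → the study is adequately powered (power ≥ 0.80).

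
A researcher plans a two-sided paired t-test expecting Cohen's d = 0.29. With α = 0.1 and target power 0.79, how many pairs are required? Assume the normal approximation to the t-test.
n = 72 pairs

Sample size formula (paired t-test, normal approximation):
n = ((z_{α/2} + z_β) / d)²

z_{α/2} = 1.645 (for α = 0.1, two-sided)
z_β = 0.806 (for power = 0.79)
d = 0.29

n = ((1.645 + 0.806) / 0.29)²
n = (8.452)²
n ≈ 71.44
Round up to the next whole number: n = 72 pairs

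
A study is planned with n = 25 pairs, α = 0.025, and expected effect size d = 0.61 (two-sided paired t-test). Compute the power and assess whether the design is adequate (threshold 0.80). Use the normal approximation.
Power ≈ 0.79; the study is underpowered (power < 0.80)

Power calculation (paired t-test, normal approximation):
z_β = d · √n - z_{α/2}
z_β = 0.61 · √25 - 2.241
z_β = 0.61 · 5.000 - 2.241
z_β = 0.809

Power = Φ(z_β) = Φ(0.809) ≈ 0.791

Effect size d = 0.61 is medium by Cohen's convention (0.2/0.5/0.8).

Threshold: power ≥ 0.80 is conventionally adequate.
Power ≈ 0.79 → the study is underpowered (power < 0.80).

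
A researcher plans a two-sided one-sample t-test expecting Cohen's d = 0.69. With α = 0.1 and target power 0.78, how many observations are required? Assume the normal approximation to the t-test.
n = 13

Sample size formula (one-sample t-test, normal approximation):
n = ((z_{α/2} + z_β) / d)²

z_{α/2} = 1.645 (for α = 0.1, two-sided)
z_β = 0.772 (for power = 0.78)
d = 0.69

n = ((1.645 + 0.772) / 0.69)²
n = (3.503)²
n ≈ 12.27
Round up to the next whole number: n = 13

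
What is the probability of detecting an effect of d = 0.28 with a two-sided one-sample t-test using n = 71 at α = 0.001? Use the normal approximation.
Power ≈ 0.18

Power calculation (one-sample t-test, normal approximation):
z_β = d · √n - z_{α/2}
z_β = 0.28 · √71 - 3.291
z_β = 0.28 · 8.426 - 3.291
z_β = -0.931

Power = Φ(z_β) = Φ(-0.931) ≈ 0.176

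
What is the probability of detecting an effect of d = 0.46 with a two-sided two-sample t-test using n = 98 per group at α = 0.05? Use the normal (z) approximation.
Power ≈ 0.90

Power calculation (two-sample t-test, normal approximation):
z_β = d · √(n/2) - z_{α/2}
z_β = 0.46 · √(98/2) - 1.960
z_β = 0.46 · 7.000 - 1.960
z_β = 1.260

Power = Φ(z_β) = Φ(1.260) ≈ 0.896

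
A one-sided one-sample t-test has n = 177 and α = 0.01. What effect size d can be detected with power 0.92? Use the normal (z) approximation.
d ≈ 0.28

Minimum detectable effect (one-sample t-test, normal approximation):
d = (z_α + z_β) / √n
d = (2.326 + 1.405) / √177
d = 3.731 / 13.304
d ≈ 0.28

By Cohen's convention (0.2 small / 0.5 medium / 0.8 large): small effect.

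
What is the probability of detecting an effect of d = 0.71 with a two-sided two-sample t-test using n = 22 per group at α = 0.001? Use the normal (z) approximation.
Power ≈ 0.17

Power calculation (two-sample t-test, normal approximation):
z_β = d · √(n/2) - z_{α/2}
z_β = 0.71 · √(22/2) - 3.291
z_β = 0.71 · 3.317 - 3.291
z_β = -0.936

Power = Φ(z_β) = Φ(-0.936) ≈ 0.175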